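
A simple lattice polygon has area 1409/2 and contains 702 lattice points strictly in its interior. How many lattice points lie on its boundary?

Pick's theorem gives A = I + B/2 − 1, so B = 2(A − I + 1) = 2(1409/2 − 702 + 1) = 7.

7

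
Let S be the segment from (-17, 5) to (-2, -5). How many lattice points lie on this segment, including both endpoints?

The number of lattice points on a segment between lattice points is gcd(|Δx|,|Δy|) + 1 = gcd(15,10) + 1 = 5 + 1 = 6.

6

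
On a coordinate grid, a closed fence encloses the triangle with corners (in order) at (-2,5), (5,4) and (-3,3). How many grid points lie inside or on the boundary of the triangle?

10

The shoelace formula gives twice the area as |[(-2)·4 − 5·5] + [5·3 − (-3)·4] + [(-3)·5 − (-2)·3]| = 15, so the area is 7.5.
Along each edge there are gcd(|Δx|,|Δy|)+1 lattice points, so counting each shared vertex once the boundary has gcd(7,1) + gcd(8,1) + gcd(1,2) = 1+1+1 = 3.
Pick's theorem gives I = A − B/2 + 1 = 7.5 − 3/2 + 1 = 7, so the closed region contains I + B = 7 + 3 = 10 lattice points.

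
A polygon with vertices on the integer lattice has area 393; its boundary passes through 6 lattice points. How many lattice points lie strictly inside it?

Pick's theorem A = I + B/2 − 1 rearranges to I = A − B/2 + 1 = 393 − 6/2 + 1 = 391.

391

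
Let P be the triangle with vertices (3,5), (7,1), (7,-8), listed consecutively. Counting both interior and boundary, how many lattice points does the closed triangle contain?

26

The shoelace formula gives twice the area as |[3·1 − 7·5] + [7·(-8) − 7·1] + [7·5 − 3·(-8)]| = 36, so the area is 18.
Along each edge there are gcd(|Δx|,|Δy|)+1 lattice points, so counting each shared vertex once the boundary has gcd(4,4) + gcd(0,9) + gcd(4,13) = 4+9+1 = 14.
Pick's theorem gives I = A − B/2 + 1 = 18 − 14/2 + 1 = 12, so the closed region contains I + B = 12 + 14 = 26 lattice points.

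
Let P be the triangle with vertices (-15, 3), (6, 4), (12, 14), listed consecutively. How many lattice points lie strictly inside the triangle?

101

By the shoelace formula, twice the signed area is |[(-15)·4 − 6·3] + [6·14 − 12·4] + [12·3 − (-15)·14]| = 204, so the area is 102.
The number of boundary lattice points is Σ gcd(|Δx|,|Δy|) = gcd(21,1) + gcd(6,10) + gcd(27,11) = 1+2+1 = 4.
Pick's theorem gives I = A − B/2 + 1 = 102 − 4/2 + 1 = 101.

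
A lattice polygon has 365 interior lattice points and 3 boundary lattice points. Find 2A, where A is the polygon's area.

731

By Pick's theorem, A = I + B/2 − 1 = 365 + 3/2 − 1 = 731/2.
Hence 2A = 731.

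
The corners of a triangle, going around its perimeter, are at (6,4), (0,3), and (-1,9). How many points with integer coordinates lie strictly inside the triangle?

18

The shoelace formula gives twice the area as |[6·3 − 0·4] + [0·9 − (-1)·3] + [(-1)·4 − 6·9]| = 37, so the area is 18.5.
The number of boundary lattice points is Σ gcd(|Δx|,|Δy|) = gcd(6,1) + gcd(1,6) + gcd(7,5) = 1+1+1 = 3.
Pick's theorem gives I = A − B/2 + 1 = 18.5 − 3/2 + 1 = 18.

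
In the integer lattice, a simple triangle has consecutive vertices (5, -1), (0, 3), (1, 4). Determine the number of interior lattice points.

Using the shoelace formula, 2A = |(5·3 − 0·(-1)) + (0·4 − 1·3) + (1·(-1) − 5·4)| = 9, so the area is 9/2.
Along each edge there are gcd(|Δx|,|Δy|)+1 lattice points, so counting each shared vertex once the boundary has gcd(5,4) + gcd(1,1) + gcd(4,5) = 1+1+1 = 3.
Pick's theorem gives I = A − B/2 + 1 = 9/2 − 3/2 + 1 = 4.

4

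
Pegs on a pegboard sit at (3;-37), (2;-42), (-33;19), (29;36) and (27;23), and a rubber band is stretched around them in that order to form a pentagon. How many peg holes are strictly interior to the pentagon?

2249

The shoelace formula gives twice the area as |[3·(-42) − 2·(-37)] + [2·19 − (-33)·(-42)] + [(-33)·36 − 29·19] + [29·23 − 27·36] + [27·(-37) − 3·23]| = 4512, so the area is 2256.
Summing gcd(|Δx|,|Δy|) over the edges gives the boundary count: gcd(1,5) + gcd(35,61) + gcd(62,17) + gcd(2,13) + gcd(24,60) = 1+1+1+1+12 = 16.
By Pick's theorem A = I + B/2 − 1, so I = 2256 − 16/2 + 1 = 2249.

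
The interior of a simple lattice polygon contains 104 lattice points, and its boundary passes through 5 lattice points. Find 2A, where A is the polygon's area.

211

Pick's theorem states A = I + B/2 − 1, so A = 104 + 5/2 − 1 = 211/2.
Hence 2A = 211.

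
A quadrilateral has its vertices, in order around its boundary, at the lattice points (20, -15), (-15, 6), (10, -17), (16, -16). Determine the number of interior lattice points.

Using the shoelace formula, 2A = |[20·6 − (-15)·(-15)] + [(-15)·(-17) − 10·6] + [10·(-16) − 16·(-17)] + [16·(-15) − 20·(-16)]| = 282, so the area is 141.
The number of boundary lattice points is Σ gcd(|Δx|,|Δy|) = gcd(35,21) + gcd(25,23) + gcd(6,1) + gcd(4,1) = 7+1+1+1 = 10.
By Pick's theorem A = I + B/2 − 1, so I = 141 − 10/2 + 1 = 137.

137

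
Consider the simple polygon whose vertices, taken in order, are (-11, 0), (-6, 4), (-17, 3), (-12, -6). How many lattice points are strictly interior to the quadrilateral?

38

By the shoelace formula, twice the signed area is |[(-11)·4 − (-6)·0] + [(-6)·3 − (-17)·4] + [(-17)·(-6) − (-12)·3] + [(-12)·0 − (-11)·(-6)]| = 78, so the area is 39.
The number of boundary lattice points is Σ gcd(|Δx|,|Δy|) = gcd(5,4) + gcd(11,1) + gcd(5,9) + gcd(1,6) = 1+1+1+1 = 4.
Pick's theorem gives I = A − B/2 + 1 = 39 − 4/2 + 1 = 38.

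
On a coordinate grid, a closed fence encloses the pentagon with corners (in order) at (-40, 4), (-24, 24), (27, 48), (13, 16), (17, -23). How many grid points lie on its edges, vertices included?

Along each edge there are gcd(|Δx|,|Δy|)+1 lattice points, so counting each shared vertex once the boundary has gcd(16,20) + gcd(51,24) + gcd(14,32) + gcd(4,39) + gcd(57,27) = 4+3+2+1+3 = 13.

13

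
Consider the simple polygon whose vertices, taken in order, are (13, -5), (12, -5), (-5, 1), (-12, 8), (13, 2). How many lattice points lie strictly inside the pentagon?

125

By the shoelace formula, twice the signed area is |(13·(-5) − 12·(-5)) + (12·1 − (-5)·(-5)) + ((-5)·8 − (-12)·1) + ((-12)·2 − 13·8) + (13·(-5) − 13·2)| = 265, so the area is 265/2.
Along each edge there are gcd(|Δx|,|Δy|)+1 lattice points, so counting each shared vertex once the boundary has gcd(1,0) + gcd(17,6) + gcd(7,7) + gcd(25,6) + gcd(0,7) = 1+1+7+1+7 = 17.
By Pick's theorem A = I + B/2 − 1, so I = 265/2 − 17/2 + 1 = 125.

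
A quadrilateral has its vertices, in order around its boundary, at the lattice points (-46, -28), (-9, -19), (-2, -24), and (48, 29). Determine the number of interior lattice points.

941

By the shoelace formula, twice the signed area is |((-46)·(-19) − (-9)·(-28)) + ((-9)·(-24) − (-2)·(-19)) + ((-2)·29 − 48·(-24)) + (48·(-28) − (-46)·29)| = 1884, so the area is 942.
Summing gcd(|Δx|,|Δy|) over the edges gives the boundary count: gcd(37,9) + gcd(7,5) + gcd(50,53) + gcd(94,57) = 1+1+1+1 = 4.
Pick's theorem gives I = A − B/2 + 1 = 942 − 4/2 + 1 = 941.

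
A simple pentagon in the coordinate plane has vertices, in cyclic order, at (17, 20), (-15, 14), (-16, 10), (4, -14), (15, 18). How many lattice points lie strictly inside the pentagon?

Using the shoelace formula, 2A = |[17·14 − (-15)·20] + [(-15)·10 − (-16)·14] + [(-16)·(-14) − 4·10] + [4·18 − 15·(-14)] + [15·20 − 17·18]| = 1072, so the area is 536.
Along each edge there are gcd(|Δx|,|Δy|)+1 lattice points, so counting each shared vertex once the boundary has gcd(32,6) + gcd(1,4) + gcd(20,24) + gcd(11,32) + gcd(2,2) = 2+1+4+1+2 = 10.
By Pick's theorem A = I + B/2 − 1, so I = 536 − 10/2 + 1 = 532.

532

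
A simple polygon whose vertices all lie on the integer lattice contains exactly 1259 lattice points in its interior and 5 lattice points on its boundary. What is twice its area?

Pick's theorem states A = I + B/2 − 1, so A = 1259 + 5/2 − 1 = 2521/2.
Hence 2A = 2521.

2521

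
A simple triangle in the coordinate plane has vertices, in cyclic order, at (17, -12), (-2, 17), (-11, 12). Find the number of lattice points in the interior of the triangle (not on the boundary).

The shoelace formula gives twice the area as |(17·17 − (-2)·(-12)) + ((-2)·12 − (-11)·17) + ((-11)·(-12) − 17·12)| = 356, so the area is 178.
Along each edge there are gcd(|Δx|,|Δy|)+1 lattice points, so counting each shared vertex once the boundary has gcd(19,29) + gcd(9,5) + gcd(28,24) = 1+1+4 = 6.
By Pick's theorem A = I + B/2 − 1, so I = 178 − 6/2 + 1 = 176.

176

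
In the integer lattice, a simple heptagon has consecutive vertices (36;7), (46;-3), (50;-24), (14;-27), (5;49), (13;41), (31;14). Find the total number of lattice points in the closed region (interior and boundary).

Using the shoelace formula, 2A = |(36·(-3) − 46·7) + (46·(-24) − 50·(-3)) + (50·(-27) − 14·(-24)) + (14·49 − 5·(-27)) + (5·41 − 13·49) + (13·14 − 31·41) + (31·7 − 36·14)| = 3385, so the area is 1692.5.
Summing gcd(|Δx|,|Δy|) over the edges gives the boundary count: gcd(10,10) + gcd(4,21) + gcd(36,3) + gcd(9,76) + gcd(8,8) + gcd(18,27) + gcd(5,7) = 10+1+3+1+8+9+1 = 33.
Pick's theorem gives I = A − B/2 + 1 = 1692.5 − 33/2 + 1 = 1677, so the closed region contains I + B = 1677 + 33 = 1710 lattice points.

1710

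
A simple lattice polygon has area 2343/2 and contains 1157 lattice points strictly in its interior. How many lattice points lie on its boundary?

Pick's theorem gives A = I + B/2 − 1, so B = 2(A − I + 1) = 2(2343/2 − 1157 + 1) = 31.

31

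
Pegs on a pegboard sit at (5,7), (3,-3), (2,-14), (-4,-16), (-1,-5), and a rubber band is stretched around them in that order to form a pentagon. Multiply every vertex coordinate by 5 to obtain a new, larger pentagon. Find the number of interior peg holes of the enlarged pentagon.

1696

The shoelace formula gives twice the area as |[5·(-3) − 3·7] + [3·(-14) − 2·(-3)] + [2·(-16) − (-4)·(-14)] + [(-4)·(-5) − (-1)·(-16)] + [(-1)·7 − 5·(-5)]| = 138, so the area is 69.
Along each edge there are gcd(|Δx|,|Δy|)+1 lattice points, so counting each shared vertex once the boundary has gcd(2,10) + gcd(1,11) + gcd(6,2) + gcd(3,11) + gcd(6,12) = 2+1+2+1+6 = 12.
Scaling by 5 multiplies the area by 5² = 25 (so the new area is 1725) and multiplies the boundary lattice-point count by 5, giving 60.
By Pick's theorem, the interior count of the dilated polygon is 1725 − 60/2 + 1 = 1696.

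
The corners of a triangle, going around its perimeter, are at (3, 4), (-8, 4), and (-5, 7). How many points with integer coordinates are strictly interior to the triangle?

By the shoelace formula, twice the signed area is |[3·4 − (-8)·4] + [(-8)·7 − (-5)·4] + [(-5)·4 − 3·7]| = 33, so the area is 33/2.
The number of boundary lattice points is Σ gcd(|Δx|,|Δy|) = gcd(11,0) + gcd(3,3) + gcd(8,3) = 11+3+1 = 15.
By Pick's theorem A = I + B/2 − 1, so I = 33/2 − 15/2 + 1 = 10.

10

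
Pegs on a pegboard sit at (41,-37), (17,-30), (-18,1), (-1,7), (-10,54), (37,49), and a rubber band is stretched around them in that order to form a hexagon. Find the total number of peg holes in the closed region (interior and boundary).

3554

Using the shoelace formula, 2A = |(41·(-30) − 17·(-37)) + (17·1 − (-18)·(-30)) + ((-18)·7 − (-1)·1) + ((-1)·54 − (-10)·7) + ((-10)·49 − 37·54) + (37·(-37) − 41·49)| = 7099, so the area is 3549.5.
The number of boundary lattice points is Σ gcd(|Δx|,|Δy|) = gcd(24,7) + gcd(35,31) + gcd(17,6) + gcd(9,47) + gcd(47,5) + gcd(4,86) = 1+1+1+1+1+2 = 7.
Pick's theorem gives I = A − B/2 + 1 = 3549.5 − 7/2 + 1 = 3547, so the closed region contains I + B = 3547 + 7 = 3554 lattice points.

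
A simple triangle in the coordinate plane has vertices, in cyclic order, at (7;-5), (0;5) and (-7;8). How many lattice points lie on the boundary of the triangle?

The number of boundary lattice points is Σ gcd(|Δx|,|Δy|) = gcd(7,10) + gcd(7,3) + gcd(14,13) = 1+1+1 = 3.

3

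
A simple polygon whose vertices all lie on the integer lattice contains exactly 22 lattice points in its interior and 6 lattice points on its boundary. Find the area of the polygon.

By Pick's theorem, A = I + B/2 − 1 = 22 + 6/2 − 1 = 24.

24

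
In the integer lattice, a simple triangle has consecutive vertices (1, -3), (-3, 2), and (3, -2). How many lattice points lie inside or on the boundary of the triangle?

10

Using the shoelace formula, 2A = |(1·2 − (-3)·(-3)) + ((-3)·(-2) − 3·2) + (3·(-3) − 1·(-2))| = 14, so the area is 7.
Along each edge there are gcd(|Δx|,|Δy|)+1 lattice points, so counting each shared vertex once the boundary has gcd(4,5) + gcd(6,4) + gcd(2,1) = 1+2+1 = 4.
Pick's theorem gives I = A − B/2 + 1 = 7 − 4/2 + 1 = 6, so the closed region contains I + B = 6 + 4 = 10 lattice points.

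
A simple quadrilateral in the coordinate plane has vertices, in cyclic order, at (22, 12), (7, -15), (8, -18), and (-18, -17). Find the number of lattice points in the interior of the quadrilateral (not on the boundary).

The shoelace formula gives twice the area as |(22·(-15) − 7·12) + (7·(-18) − 8·(-15)) + (8·(-17) − (-18)·(-18)) + ((-18)·12 − 22·(-17))| = 722, so the area is 361.
Along each edge there are gcd(|Δx|,|Δy|)+1 lattice points, so counting each shared vertex once the boundary has gcd(15,27) + gcd(1,3) + gcd(26,1) + gcd(40,29) = 3+1+1+1 = 6.
Pick's theorem gives I = A − B/2 + 1 = 361 − 6/2 + 1 = 359.

359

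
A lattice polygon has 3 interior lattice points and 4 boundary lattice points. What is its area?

By Pick's theorem, A = I + B/2 − 1 = 3 + 4/2 − 1 = 4.

4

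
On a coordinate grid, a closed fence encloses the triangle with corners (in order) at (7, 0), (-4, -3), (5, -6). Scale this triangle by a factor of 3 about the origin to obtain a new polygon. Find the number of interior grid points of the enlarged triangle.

262

By the shoelace formula, twice the signed area is |(7·(-3) − (-4)·0) + ((-4)·(-6) − 5·(-3)) + (5·0 − 7·(-6))| = 60, so the area is 30.
Summing gcd(|Δx|,|Δy|) over the edges gives the boundary count: gcd(11,3) + gcd(9,3) + gcd(2,6) = 1+3+2 = 6.
Scaling by 3 multiplies the area by 3² = 9 (so the new area is 270) and multiplies the boundary lattice-point count by 3, giving 18.
By Pick's theorem, the interior count of the dilated polygon is 270 − 18/2 + 1 = 262.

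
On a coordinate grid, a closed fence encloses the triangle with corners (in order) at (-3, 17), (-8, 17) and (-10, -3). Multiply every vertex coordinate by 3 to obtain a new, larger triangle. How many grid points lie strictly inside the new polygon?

Using the shoelace formula, 2A = |[(-3)·17 − (-8)·17] + [(-8)·(-3) − (-10)·17] + [(-10)·17 − (-3)·(-3)]| = 100, so the area is 50.
The number of boundary lattice points is Σ gcd(|Δx|,|Δy|) = gcd(5,0) + gcd(2,20) + gcd(7,20) = 5+2+1 = 8.
Scaling by 3 multiplies the area by 3² = 9 (so the new area is 450) and multiplies the boundary lattice-point count by 3, giving 24.
By Pick's theorem, the interior count of the dilated polygon is 450 − 24/2 + 1 = 439.

439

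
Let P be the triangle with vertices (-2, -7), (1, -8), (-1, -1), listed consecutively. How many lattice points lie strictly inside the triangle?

9

Using the shoelace formula, 2A = |((-2)·(-8) − 1·(-7)) + (1·(-1) − (-1)·(-8)) + ((-1)·(-7) − (-2)·(-1))| = 19, so the area is 9.5.
Along each edge there are gcd(|Δx|,|Δy|)+1 lattice points, so counting each shared vertex once the boundary has gcd(3,1) + gcd(2,7) + gcd(1,6) = 1+1+1 = 3.
Pick's theorem gives I = A − B/2 + 1 = 9.5 − 3/2 + 1 = 9.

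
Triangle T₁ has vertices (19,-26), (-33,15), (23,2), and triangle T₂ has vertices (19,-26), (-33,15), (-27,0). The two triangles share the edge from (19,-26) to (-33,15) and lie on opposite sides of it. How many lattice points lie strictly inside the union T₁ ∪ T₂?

The union is the simple quadrilateral with vertices (19,-26), (23,2), (-33,15), (-27,0) in order.
Using the shoelace formula, 2A = |[19·2 − 23·(-26)] + [23·15 − (-33)·2] + [(-33)·0 − (-27)·15] + [(-27)·(-26) − 19·0]| = 2154, so the area is 1077.
The number of boundary lattice points is Σ gcd(|Δx|,|Δy|) = gcd(4,28) + gcd(56,13) + gcd(6,15) + gcd(46,26) = 4+1+3+2 = 10.
By Pick's theorem I = A − B/2 + 1 = 1077 − 10/2 + 1 = 1073.

1073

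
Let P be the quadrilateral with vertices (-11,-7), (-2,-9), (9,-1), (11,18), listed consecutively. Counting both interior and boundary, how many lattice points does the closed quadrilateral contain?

By the shoelace formula, twice the signed area is |((-11)·(-9) − (-2)·(-7)) + ((-2)·(-1) − 9·(-9)) + (9·18 − 11·(-1)) + (11·(-7) − (-11)·18)| = 462, so the area is 231.
Along each edge there are gcd(|Δx|,|Δy|)+1 lattice points, so counting each shared vertex once the boundary has gcd(9,2) + gcd(11,8) + gcd(2,19) + gcd(22,25) = 1+1+1+1 = 4.
Pick's theorem gives I = A − B/2 + 1 = 231 − 4/2 + 1 = 230, so the closed region contains I + B = 230 + 4 = 234 lattice points.

234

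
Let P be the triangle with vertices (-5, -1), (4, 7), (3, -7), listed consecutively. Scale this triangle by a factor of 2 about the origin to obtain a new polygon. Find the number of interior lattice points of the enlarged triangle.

233

The shoelace formula gives twice the area as |[(-5)·7 − 4·(-1)] + [4·(-7) − 3·7] + [3·(-1) − (-5)·(-7)]| = 118, so the area is 59.
The number of boundary lattice points is Σ gcd(|Δx|,|Δy|) = gcd(9,8) + gcd(1,14) + gcd(8,6) = 1+1+2 = 4.
Scaling by 2 multiplies the area by 2² = 4 (so the new area is 236) and multiplies the boundary lattice-point count by 2, giving 8.
By Pick's theorem, the interior count of the dilated polygon is 236 − 8/2 + 1 = 233.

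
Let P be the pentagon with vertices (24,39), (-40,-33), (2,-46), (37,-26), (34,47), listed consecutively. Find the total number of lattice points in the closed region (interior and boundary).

3582

Using the shoelace formula, 2A = |[24·(-33) − (-40)·39] + [(-40)·(-46) − 2·(-33)] + [2·(-26) − 37·(-46)] + [37·47 − 34·(-26)] + [34·39 − 24·47]| = 7145, so the area is 7145/2.
The number of boundary lattice points is Σ gcd(|Δx|,|Δy|) = gcd(64,72) + gcd(42,13) + gcd(35,20) + gcd(3,73) + gcd(10,8) = 8+1+5+1+2 = 17.
Pick's theorem gives I = A − B/2 + 1 = 7145/2 − 17/2 + 1 = 3565, so the closed region contains I + B = 3565 + 17 = 3582 lattice points.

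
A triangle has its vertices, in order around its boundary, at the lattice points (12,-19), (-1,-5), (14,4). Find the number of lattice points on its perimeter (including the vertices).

The number of boundary lattice points is Σ gcd(|Δx|,|Δy|) = gcd(13,14) + gcd(15,9) + gcd(2,23) = 1+3+1 = 5.

5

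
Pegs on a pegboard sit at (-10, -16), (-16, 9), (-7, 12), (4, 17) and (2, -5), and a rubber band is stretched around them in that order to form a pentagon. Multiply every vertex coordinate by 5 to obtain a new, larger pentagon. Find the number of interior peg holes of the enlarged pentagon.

9706

By the shoelace formula, twice the signed area is |((-10)·9 − (-16)·(-16)) + ((-16)·12 − (-7)·9) + ((-7)·17 − 4·12) + (4·(-5) − 2·17) + (2·(-16) − (-10)·(-5))| = 778, so the area is 389.
Summing gcd(|Δx|,|Δy|) over the edges gives the boundary count: gcd(6,25) + gcd(9,3) + gcd(11,5) + gcd(2,22) + gcd(12,11) = 1+3+1+2+1 = 8.
Scaling by 5 multiplies the area by 5² = 25 (so the new area is 9725) and multiplies the boundary lattice-point count by 5, giving 40.
By Pick's theorem, the interior count of the dilated polygon is 9725 − 40/2 + 1 = 9706.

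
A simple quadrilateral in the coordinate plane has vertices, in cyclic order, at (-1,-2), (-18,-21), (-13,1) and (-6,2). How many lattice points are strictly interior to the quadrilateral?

155

By the shoelace formula, twice the signed area is |((-1)·(-21) − (-18)·(-2)) + ((-18)·1 − (-13)·(-21)) + ((-13)·2 − (-6)·1) + ((-6)·(-2) − (-1)·2)| = 312, so the area is 156.
Along each edge there are gcd(|Δx|,|Δy|)+1 lattice points, so counting each shared vertex once the boundary has gcd(17,19) + gcd(5,22) + gcd(7,1) + gcd(5,4) = 1+1+1+1 = 4.
By Pick's theorem A = I + B/2 − 1, so I = 156 − 4/2 + 1 = 155.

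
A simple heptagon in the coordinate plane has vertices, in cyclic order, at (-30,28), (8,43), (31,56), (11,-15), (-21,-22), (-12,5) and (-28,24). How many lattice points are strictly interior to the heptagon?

2302

By the shoelace formula, twice the signed area is |[(-30)·43 − 8·28] + [8·56 − 31·43] + [31·(-15) − 11·56] + [11·(-22) − (-21)·(-15)] + [(-21)·5 − (-12)·(-22)] + [(-12)·24 − (-28)·5] + [(-28)·28 − (-30)·24]| = 4618, so the area is 2309.
Summing gcd(|Δx|,|Δy|) over the edges gives the boundary count: gcd(38,15) + gcd(23,13) + gcd(20,71) + gcd(32,7) + gcd(9,27) + gcd(16,19) + gcd(2,4) = 1+1+1+1+9+1+2 = 16.
By Pick's theorem A = I + B/2 − 1, so I = 2309 − 16/2 + 1 = 2302.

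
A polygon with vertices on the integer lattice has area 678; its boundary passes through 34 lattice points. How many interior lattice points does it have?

662

Pick's theorem A = I + B/2 − 1 rearranges to I = A − B/2 + 1 = 678 − 34/2 + 1 = 662.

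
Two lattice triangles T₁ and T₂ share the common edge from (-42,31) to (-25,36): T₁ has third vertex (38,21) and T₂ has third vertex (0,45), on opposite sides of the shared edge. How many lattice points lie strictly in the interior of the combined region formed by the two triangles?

286

The union is the simple quadrilateral with vertices (-42,31), (38,21), (-25,36), (0,45) in order.
By the shoelace formula, twice the signed area is |[(-42)·21 − 38·31] + [38·36 − (-25)·21] + [(-25)·45 − 0·36] + [0·31 − (-42)·45]| = 598, so the area is 299.
Summing gcd(|Δx|,|Δy|) over the edges gives the boundary count: gcd(80,10) + gcd(63,15) + gcd(25,9) + gcd(42,14) = 10+3+1+14 = 28.
By Pick's theorem I = A − B/2 + 1 = 299 − 28/2 + 1 = 286.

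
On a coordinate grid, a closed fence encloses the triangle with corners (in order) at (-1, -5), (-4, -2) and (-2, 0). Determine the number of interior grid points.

4

By the shoelace formula, twice the signed area is |[(-1)·(-2) − (-4)·(-5)] + [(-4)·0 − (-2)·(-2)] + [(-2)·(-5) − (-1)·0]| = 12, so the area is 6.
Summing gcd(|Δx|,|Δy|) over the edges gives the boundary count: gcd(3,3) + gcd(2,2) + gcd(1,5) = 3+2+1 = 6.
Pick's theorem gives I = A − B/2 + 1 = 6 − 6/2 + 1 = 4.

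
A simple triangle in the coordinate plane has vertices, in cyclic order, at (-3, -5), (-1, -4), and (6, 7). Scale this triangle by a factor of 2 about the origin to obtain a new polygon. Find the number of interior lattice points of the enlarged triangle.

26

Using the shoelace formula, 2A = |[(-3)·(-4) − (-1)·(-5)] + [(-1)·7 − 6·(-4)] + [6·(-5) − (-3)·7]| = 15, so the area is 15/2.
Summing gcd(|Δx|,|Δy|) over the edges gives the boundary count: gcd(2,1) + gcd(7,11) + gcd(9,12) = 1+1+3 = 5.
Scaling by 2 multiplies the area by 2² = 4 (so the new area is 30) and multiplies the boundary lattice-point count by 2, giving 10.
By Pick's theorem, the interior count of the dilated polygon is 30 − 10/2 + 1 = 26.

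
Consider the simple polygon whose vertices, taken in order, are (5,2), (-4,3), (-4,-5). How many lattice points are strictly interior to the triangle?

32

Using the shoelace formula, 2A = |(5·3 − (-4)·2) + ((-4)·(-5) − (-4)·3) + ((-4)·2 − 5·(-5))| = 72, so the area is 36.
Along each edge there are gcd(|Δx|,|Δy|)+1 lattice points, so counting each shared vertex once the boundary has gcd(9,1) + gcd(0,8) + gcd(9,7) = 1+8+1 = 10.
By Pick's theorem A = I + B/2 − 1, so I = 36 − 10/2 + 1 = 32.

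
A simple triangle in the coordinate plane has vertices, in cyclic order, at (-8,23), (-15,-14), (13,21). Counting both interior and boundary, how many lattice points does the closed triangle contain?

The shoelace formula gives twice the area as |[(-8)·(-14) − (-15)·23] + [(-15)·21 − 13·(-14)] + [13·23 − (-8)·21]| = 791, so the area is 395.5.
Summing gcd(|Δx|,|Δy|) over the edges gives the boundary count: gcd(7,37) + gcd(28,35) + gcd(21,2) = 1+7+1 = 9.
Pick's theorem gives I = A − B/2 + 1 = 395.5 − 9/2 + 1 = 392, so the closed region contains I + B = 392 + 9 = 401 lattice points.

401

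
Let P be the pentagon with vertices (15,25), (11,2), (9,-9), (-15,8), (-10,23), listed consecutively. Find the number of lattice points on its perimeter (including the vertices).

9

The number of boundary lattice points is Σ gcd(|Δx|,|Δy|) = gcd(4,23) + gcd(2,11) + gcd(24,17) + gcd(5,15) + gcd(25,2) = 1+1+1+5+1 = 9.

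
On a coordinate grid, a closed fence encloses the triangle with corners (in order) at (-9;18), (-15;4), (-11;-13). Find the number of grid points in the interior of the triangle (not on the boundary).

78

Using the shoelace formula, 2A = |[(-9)·4 − (-15)·18] + [(-15)·(-13) − (-11)·4] + [(-11)·18 − (-9)·(-13)]| = 158, so the area is 79.
Summing gcd(|Δx|,|Δy|) over the edges gives the boundary count: gcd(6,14) + gcd(4,17) + gcd(2,31) = 2+1+1 = 4.
By Pick's theorem A = I + B/2 − 1, so I = 79 − 4/2 + 1 = 78.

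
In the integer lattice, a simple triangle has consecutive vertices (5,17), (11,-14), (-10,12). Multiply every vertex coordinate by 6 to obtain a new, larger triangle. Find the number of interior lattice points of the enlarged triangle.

By the shoelace formula, twice the signed area is |(5·(-14) − 11·17) + (11·12 − (-10)·(-14)) + ((-10)·17 − 5·12)| = 495, so the area is 247.5.
Summing gcd(|Δx|,|Δy|) over the edges gives the boundary count: gcd(6,31) + gcd(21,26) + gcd(15,5) = 1+1+5 = 7.
Scaling by 6 multiplies the area by 6² = 36 (so the new area is 8910) and multiplies the boundary lattice-point count by 6, giving 42.
By Pick's theorem, the interior count of the dilated polygon is 8910 − 42/2 + 1 = 8890.

8890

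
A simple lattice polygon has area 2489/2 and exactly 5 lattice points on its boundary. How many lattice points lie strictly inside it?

From Pick's theorem, I = A − B/2 + 1 = 2489/2 − 5/2 + 1 = 1243.

1243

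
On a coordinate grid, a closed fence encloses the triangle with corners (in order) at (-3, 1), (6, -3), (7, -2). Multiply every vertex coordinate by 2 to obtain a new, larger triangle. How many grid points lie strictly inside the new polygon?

24

The shoelace formula gives twice the area as |((-3)·(-3) − 6·1) + (6·(-2) − 7·(-3)) + (7·1 − (-3)·(-2))| = 13, so the area is 6.5.
The number of boundary lattice points is Σ gcd(|Δx|,|Δy|) = gcd(9,4) + gcd(1,1) + gcd(10,3) = 1+1+1 = 3.
Scaling by 2 multiplies the area by 2² = 4 (so the new area is 26) and multiplies the boundary lattice-point count by 2, giving 6.
By Pick's theorem, the interior count of the dilated polygon is 26 − 6/2 + 1 = 24.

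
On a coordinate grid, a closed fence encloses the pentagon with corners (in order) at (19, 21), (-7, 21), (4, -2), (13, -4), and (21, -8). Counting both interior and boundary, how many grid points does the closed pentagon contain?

547

Using the shoelace formula, 2A = |(19·21 − (-7)·21) + ((-7)·(-2) − 4·21) + (4·(-4) − 13·(-2)) + (13·(-8) − 21·(-4)) + (21·21 − 19·(-8))| = 1059, so the area is 1059/2.
Summing gcd(|Δx|,|Δy|) over the edges gives the boundary count: gcd(26,0) + gcd(11,23) + gcd(9,2) + gcd(8,4) + gcd(2,29) = 26+1+1+4+1 = 33.
Pick's theorem gives I = A − B/2 + 1 = 1059/2 − 33/2 + 1 = 514, so the closed region contains I + B = 514 + 33 = 547 lattice points.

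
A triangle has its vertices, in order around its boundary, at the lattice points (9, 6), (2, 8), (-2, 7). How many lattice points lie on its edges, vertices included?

3

The number of boundary lattice points is Σ gcd(|Δx|,|Δy|) = gcd(7,2) + gcd(4,1) + gcd(11,1) = 1+1+1 = 3.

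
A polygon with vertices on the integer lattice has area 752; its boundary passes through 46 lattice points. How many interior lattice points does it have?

730

Pick's theorem A = I + B/2 − 1 rearranges to I = A − B/2 + 1 = 752 − 46/2 + 1 = 730.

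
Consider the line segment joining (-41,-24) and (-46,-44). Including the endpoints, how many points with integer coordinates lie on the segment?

6

The number of lattice points on a segment between lattice points is gcd(|Δx|,|Δy|) + 1 = gcd(5,20) + 1 = 5 + 1 = 6.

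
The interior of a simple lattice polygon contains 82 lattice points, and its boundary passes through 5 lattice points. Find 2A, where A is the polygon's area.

By Pick's theorem, A = I + B/2 − 1 = 82 + 5/2 − 1 = 167/2.
Hence 2A = 167.

167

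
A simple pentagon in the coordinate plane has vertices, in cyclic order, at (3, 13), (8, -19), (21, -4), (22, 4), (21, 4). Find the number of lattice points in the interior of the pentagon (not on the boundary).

316

The shoelace formula gives twice the area as |(3·(-19) − 8·13) + (8·(-4) − 21·(-19)) + (21·4 − 22·(-4)) + (22·4 − 21·4) + (21·13 − 3·4)| = 643, so the area is 321.5.
Along each edge there are gcd(|Δx|,|Δy|)+1 lattice points, so counting each shared vertex once the boundary has gcd(5,32) + gcd(13,15) + gcd(1,8) + gcd(1,0) + gcd(18,9) = 1+1+1+1+9 = 13.
Pick's theorem gives I = A − B/2 + 1 = 321.5 − 13/2 + 1 = 316.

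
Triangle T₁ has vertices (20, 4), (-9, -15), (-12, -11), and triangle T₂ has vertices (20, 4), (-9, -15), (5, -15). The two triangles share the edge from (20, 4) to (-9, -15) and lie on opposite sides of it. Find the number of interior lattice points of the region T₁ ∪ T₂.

The union is the simple quadrilateral with vertices (20, 4), (-12, -11), (-9, -15), (5, -15) in order.
Using the shoelace formula, 2A = |[20·(-11) − (-12)·4] + [(-12)·(-15) − (-9)·(-11)] + [(-9)·(-15) − 5·(-15)] + [5·4 − 20·(-15)]| = 439, so the area is 219.5.
The number of boundary lattice points is Σ gcd(|Δx|,|Δy|) = gcd(32,15) + gcd(3,4) + gcd(14,0) + gcd(15,19) = 1+1+14+1 = 17.
By Pick's theorem I = A − B/2 + 1 = 219.5 − 17/2 + 1 = 212.

212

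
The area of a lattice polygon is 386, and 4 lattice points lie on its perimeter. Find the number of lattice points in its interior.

385

Pick's theorem A = I + B/2 − 1 rearranges to I = A − B/2 + 1 = 386 − 4/2 + 1 = 385.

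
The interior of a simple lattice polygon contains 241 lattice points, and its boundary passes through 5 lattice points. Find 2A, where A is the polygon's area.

By Pick's theorem, A = I + B/2 − 1 = 241 + 5/2 − 1 = 485/2.
Hence 2A = 485.

485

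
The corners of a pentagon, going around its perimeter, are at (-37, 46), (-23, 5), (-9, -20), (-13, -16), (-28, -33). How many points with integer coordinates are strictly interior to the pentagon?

630

The shoelace formula gives twice the area as |((-37)·5 − (-23)·46) + ((-23)·(-20) − (-9)·5) + ((-9)·(-16) − (-13)·(-20)) + ((-13)·(-33) − (-28)·(-16)) + ((-28)·46 − (-37)·(-33))| = 1266, so the area is 633.
Along each edge there are gcd(|Δx|,|Δy|)+1 lattice points, so counting each shared vertex once the boundary has gcd(14,41) + gcd(14,25) + gcd(4,4) + gcd(15,17) + gcd(9,79) = 1+1+4+1+1 = 8.
By Pick's theorem A = I + B/2 − 1, so I = 633 − 8/2 + 1 = 630.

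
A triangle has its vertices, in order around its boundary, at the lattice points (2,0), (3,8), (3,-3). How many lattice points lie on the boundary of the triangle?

13

Along each edge there are gcd(|Δx|,|Δy|)+1 lattice points, so counting each shared vertex once the boundary has gcd(1,8) + gcd(0,11) + gcd(1,3) = 1+11+1 = 13.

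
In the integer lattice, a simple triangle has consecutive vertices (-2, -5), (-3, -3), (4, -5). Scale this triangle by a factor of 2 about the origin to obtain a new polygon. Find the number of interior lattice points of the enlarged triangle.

17

By the shoelace formula, twice the signed area is |((-2)·(-3) − (-3)·(-5)) + ((-3)·(-5) − 4·(-3)) + (4·(-5) − (-2)·(-5))| = 12, so the area is 6.
The number of boundary lattice points is Σ gcd(|Δx|,|Δy|) = gcd(1,2) + gcd(7,2) + gcd(6,0) = 1+1+6 = 8.
Scaling by 2 multiplies the area by 2² = 4 (so the new area is 24) and multiplies the boundary lattice-point count by 2, giving 16.
By Pick's theorem, the interior count of the dilated polygon is 24 − 16/2 + 1 = 17.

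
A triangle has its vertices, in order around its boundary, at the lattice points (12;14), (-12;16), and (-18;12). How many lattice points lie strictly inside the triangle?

52

The shoelace formula gives twice the area as |(12·16 − (-12)·14) + ((-12)·12 − (-18)·16) + ((-18)·14 − 12·12)| = 108, so the area is 54.
Along each edge there are gcd(|Δx|,|Δy|)+1 lattice points, so counting each shared vertex once the boundary has gcd(24,2) + gcd(6,4) + gcd(30,2) = 2+2+2 = 6.
Pick's theorem gives I = A − B/2 + 1 = 54 − 6/2 + 1 = 52.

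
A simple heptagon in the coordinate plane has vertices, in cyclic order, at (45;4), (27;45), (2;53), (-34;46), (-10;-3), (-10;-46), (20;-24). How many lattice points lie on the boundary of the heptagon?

50

Along each edge there are gcd(|Δx|,|Δy|)+1 lattice points, so counting each shared vertex once the boundary has gcd(18,41) + gcd(25,8) + gcd(36,7) + gcd(24,49) + gcd(0,43) + gcd(30,22) + gcd(25,28) = 1+1+1+1+43+2+1 = 50.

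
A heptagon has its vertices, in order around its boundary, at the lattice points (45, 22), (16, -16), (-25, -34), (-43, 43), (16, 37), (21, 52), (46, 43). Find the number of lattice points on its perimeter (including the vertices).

Along each edge there are gcd(|Δx|,|Δy|)+1 lattice points, so counting each shared vertex once the boundary has gcd(29,38) + gcd(41,18) + gcd(18,77) + gcd(59,6) + gcd(5,15) + gcd(25,9) + gcd(1,21) = 1+1+1+1+5+1+1 = 11.

11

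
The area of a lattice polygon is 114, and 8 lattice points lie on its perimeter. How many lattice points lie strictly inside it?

Pick's theorem A = I + B/2 − 1 rearranges to I = A − B/2 + 1 = 114 − 8/2 + 1 = 111.

111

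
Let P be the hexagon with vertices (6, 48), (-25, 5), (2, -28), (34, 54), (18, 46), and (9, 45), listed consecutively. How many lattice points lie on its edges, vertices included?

18

Summing gcd(|Δx|,|Δy|) over the edges gives the boundary count: gcd(31,43) + gcd(27,33) + gcd(32,82) + gcd(16,8) + gcd(9,1) + gcd(3,3) = 1+3+2+8+1+3 = 18.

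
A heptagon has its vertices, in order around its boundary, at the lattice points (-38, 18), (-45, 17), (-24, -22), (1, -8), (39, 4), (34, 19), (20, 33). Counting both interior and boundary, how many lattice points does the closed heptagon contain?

2541

The shoelace formula gives twice the area as |[(-38)·17 − (-45)·18] + [(-45)·(-22) − (-24)·17] + [(-24)·(-8) − 1·(-22)] + [1·4 − 39·(-8)] + [39·19 − 34·4] + [34·33 − 20·19] + [20·18 − (-38)·33]| = 5053, so the area is 5053/2.
Along each edge there are gcd(|Δx|,|Δy|)+1 lattice points, so counting each shared vertex once the boundary has gcd(7,1) + gcd(21,39) + gcd(25,14) + gcd(38,12) + gcd(5,15) + gcd(14,14) + gcd(58,15) = 1+3+1+2+5+14+1 = 27.
Pick's theorem gives I = A − B/2 + 1 = 5053/2 − 27/2 + 1 = 2514, so the closed region contains I + B = 2514 + 27 = 2541 lattice points.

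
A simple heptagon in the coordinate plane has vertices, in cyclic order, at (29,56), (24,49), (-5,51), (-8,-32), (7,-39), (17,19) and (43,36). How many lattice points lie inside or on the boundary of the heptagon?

Using the shoelace formula, 2A = |(29·49 − 24·56) + (24·51 − (-5)·49) + ((-5)·(-32) − (-8)·51) + ((-8)·(-39) − 7·(-32)) + (7·19 − 17·(-39)) + (17·36 − 43·19) + (43·56 − 29·36)| = 4605, so the area is 2302.5.
The number of boundary lattice points is Σ gcd(|Δx|,|Δy|) = gcd(5,7) + gcd(29,2) + gcd(3,83) + gcd(15,7) + gcd(10,58) + gcd(26,17) + gcd(14,20) = 1+1+1+1+2+1+2 = 9.
Pick's theorem gives I = A − B/2 + 1 = 2302.5 − 9/2 + 1 = 2299, so the closed region contains I + B = 2299 + 9 = 2308 lattice points.

2308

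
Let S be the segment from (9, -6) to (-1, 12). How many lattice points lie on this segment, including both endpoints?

The number of lattice points on a segment between lattice points is gcd(|Δx|,|Δy|) + 1 = gcd(10,18) + 1 = 2 + 1 = 3.

3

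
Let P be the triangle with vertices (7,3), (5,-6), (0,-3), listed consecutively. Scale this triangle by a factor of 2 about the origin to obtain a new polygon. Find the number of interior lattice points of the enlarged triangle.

The shoelace formula gives twice the area as |[7·(-6) − 5·3] + [5·(-3) − 0·(-6)] + [0·3 − 7·(-3)]| = 51, so the area is 51/2.
The number of boundary lattice points is Σ gcd(|Δx|,|Δy|) = gcd(2,9) + gcd(5,3) + gcd(7,6) = 1+1+1 = 3.
Scaling by 2 multiplies the area by 2² = 4 (so the new area is 102) and multiplies the boundary lattice-point count by 2, giving 6.
By Pick's theorem, the interior count of the dilated polygon is 102 − 6/2 + 1 = 100.

100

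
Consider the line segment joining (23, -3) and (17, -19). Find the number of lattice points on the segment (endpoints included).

The number of lattice points on a segment between lattice points is gcd(|Δx|,|Δy|) + 1 = gcd(6,16) + 1 = 2 + 1 = 3.

3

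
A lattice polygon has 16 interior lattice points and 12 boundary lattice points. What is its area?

By Pick's theorem, A = I + B/2 − 1 = 16 + 12/2 − 1 = 21.

21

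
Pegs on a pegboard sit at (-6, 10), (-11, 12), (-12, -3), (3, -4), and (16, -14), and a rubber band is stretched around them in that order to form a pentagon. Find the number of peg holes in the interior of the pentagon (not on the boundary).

183

By the shoelace formula, twice the signed area is |((-6)·12 − (-11)·10) + ((-11)·(-3) − (-12)·12) + ((-12)·(-4) − 3·(-3)) + (3·(-14) − 16·(-4)) + (16·10 − (-6)·(-14))| = 370, so the area is 185.
The number of boundary lattice points is Σ gcd(|Δx|,|Δy|) = gcd(5,2) + gcd(1,15) + gcd(15,1) + gcd(13,10) + gcd(22,24) = 1+1+1+1+2 = 6.
Pick's theorem gives I = A − B/2 + 1 = 185 − 6/2 + 1 = 183.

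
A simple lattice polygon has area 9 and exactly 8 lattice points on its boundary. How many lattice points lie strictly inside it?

6

Pick's theorem A = I + B/2 − 1 rearranges to I = A − B/2 + 1 = 9 − 8/2 + 1 = 6.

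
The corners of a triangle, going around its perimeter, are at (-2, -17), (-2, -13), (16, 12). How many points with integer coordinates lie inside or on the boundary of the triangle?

40

The shoelace formula gives twice the area as |[(-2)·(-13) − (-2)·(-17)] + [(-2)·12 − 16·(-13)] + [16·(-17) − (-2)·12]| = 72, so the area is 36.
Summing gcd(|Δx|,|Δy|) over the edges gives the boundary count: gcd(0,4) + gcd(18,25) + gcd(18,29) = 4+1+1 = 6.
Pick's theorem gives I = A − B/2 + 1 = 36 − 6/2 + 1 = 34, so the closed region contains I + B = 34 + 6 = 40 lattice points.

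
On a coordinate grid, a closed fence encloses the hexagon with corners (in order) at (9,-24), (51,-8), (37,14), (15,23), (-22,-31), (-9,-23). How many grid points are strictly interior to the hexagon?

1744

By the shoelace formula, twice the signed area is |(9·(-8) − 51·(-24)) + (51·14 − 37·(-8)) + (37·23 − 15·14) + (15·(-31) − (-22)·23) + ((-22)·(-23) − (-9)·(-31)) + ((-9)·(-24) − 9·(-23))| = 3494, so the area is 1747.
The number of boundary lattice points is Σ gcd(|Δx|,|Δy|) = gcd(42,16) + gcd(14,22) + gcd(22,9) + gcd(37,54) + gcd(13,8) + gcd(18,1) = 2+2+1+1+1+1 = 8.
Pick's theorem gives I = A − B/2 + 1 = 1747 − 8/2 + 1 = 1744.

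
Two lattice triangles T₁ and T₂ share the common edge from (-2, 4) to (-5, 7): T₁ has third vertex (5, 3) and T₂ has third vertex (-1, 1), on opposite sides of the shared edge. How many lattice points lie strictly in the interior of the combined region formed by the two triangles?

10

The union is the simple quadrilateral with vertices (-2, 4), (5, 3), (-5, 7), (-1, 1) in order.
Using the shoelace formula, 2A = |((-2)·3 − 5·4) + (5·7 − (-5)·3) + ((-5)·1 − (-1)·7) + ((-1)·4 − (-2)·1)| = 24, so the area is 12.
The number of boundary lattice points is Σ gcd(|Δx|,|Δy|) = gcd(7,1) + gcd(10,4) + gcd(4,6) + gcd(1,3) = 1+2+2+1 = 6.
By Pick's theorem I = A − B/2 + 1 = 12 − 6/2 + 1 = 10.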